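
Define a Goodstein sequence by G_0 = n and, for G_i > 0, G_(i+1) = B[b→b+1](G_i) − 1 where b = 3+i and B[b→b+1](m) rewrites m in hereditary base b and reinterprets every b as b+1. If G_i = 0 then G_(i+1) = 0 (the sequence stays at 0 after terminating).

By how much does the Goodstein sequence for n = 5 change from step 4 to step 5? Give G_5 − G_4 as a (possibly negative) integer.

-1

[0] 5 ≡ 3 + 2 (base 3). Lift 4: 6. −1: 5.
[1] 5 ≡ 4 + 1 (base 4). Lift 5: 6. −1: 5.
[2] 5 ≡ 5 (base 5). Lift 6: 6. −1: 5.
[3] 5 ≡ 5 (base 6). Lift 7: 5. −1: 4.
[4] 4 ≡ 4 (base 7). Lift 8: 4. −1: 3.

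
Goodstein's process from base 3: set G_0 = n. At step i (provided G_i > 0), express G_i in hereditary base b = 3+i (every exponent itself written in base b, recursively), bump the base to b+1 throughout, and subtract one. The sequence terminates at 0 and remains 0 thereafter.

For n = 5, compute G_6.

(0) 5|_3 = 3 + 2 ↦ 4 + 2|_4 = 6 ⇒ 5
(1) 5|_4 = 4 + 1 ↦ 5 + 1|_5 = 6 ⇒ 5
(2) 5|_5 = 5 ↦ 6|_6 = 6 ⇒ 5
(3) 5|_6 = 5 ↦ 5|_7 = 5 ⇒ 4
(4) 4|_7 = 4 ↦ 4|_8 = 4 ⇒ 3
(5) 3|_8 = 3 ↦ 3|_9 = 3 ⇒ 2

2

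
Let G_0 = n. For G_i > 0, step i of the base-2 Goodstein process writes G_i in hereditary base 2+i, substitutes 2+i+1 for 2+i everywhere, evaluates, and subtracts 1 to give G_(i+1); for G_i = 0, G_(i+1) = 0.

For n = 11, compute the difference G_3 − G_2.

base 2: 11 = 2^(2 + 1) + 2 + 1; at 3: 3^(3 + 1) + 3 + 1 = 85; next = 84
base 3: 84 = 3^(3 + 1) + 3; at 4: 4^(4 + 1) + 4 = 1028; next = 1027
base 4: 1027 = 4^(4 + 1) + 3; at 5: 5^(5 + 1) + 3 = 15628; next = 15627

14600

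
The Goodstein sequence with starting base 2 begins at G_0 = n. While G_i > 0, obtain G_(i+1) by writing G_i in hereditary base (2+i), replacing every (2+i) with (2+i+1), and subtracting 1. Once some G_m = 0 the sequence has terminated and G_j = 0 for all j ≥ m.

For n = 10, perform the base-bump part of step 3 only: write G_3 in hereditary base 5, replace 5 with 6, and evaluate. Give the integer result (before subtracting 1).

279936

10 —HB2→ 2^(2 + 1) + 2 —bump→ 3^(3 + 1) + 3 = 84 —(−1)→ 83
83 —HB3→ 3^(3 + 1) + 2 —bump→ 4^(4 + 1) + 2 = 1026 —(−1)→ 1025
1025 —HB4→ 4^(4 + 1) + 1 —bump→ 5^(5 + 1) + 1 = 15626 —(−1)→ 15625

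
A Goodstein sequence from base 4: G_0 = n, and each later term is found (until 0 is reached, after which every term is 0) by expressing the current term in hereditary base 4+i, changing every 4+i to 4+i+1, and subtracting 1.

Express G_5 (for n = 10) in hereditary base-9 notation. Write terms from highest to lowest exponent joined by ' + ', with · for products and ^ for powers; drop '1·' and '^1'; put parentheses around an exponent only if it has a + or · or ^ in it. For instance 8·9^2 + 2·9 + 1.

9 + 4

i=0: 10 = 2·4 + 2 (b=4); 4→5: 2·5 + 2 = 12; 12−1 = 11
i=1: 11 = 2·5 + 1 (b=5); 5→6: 2·6 + 1 = 13; 13−1 = 12
i=2: 12 = 2·6 (b=6); 6→7: 2·7 = 14; 14−1 = 13
i=3: 13 = 7 + 6 (b=7); 7→8: 8 + 6 = 14; 14−1 = 13
i=4: 13 = 8 + 5 (b=8); 8→9: 9 + 5 = 14; 14−1 = 13
i=5: 13 = 9 + 4 (b=9); 9→10: 10 + 4 = 14; 14−1 = 13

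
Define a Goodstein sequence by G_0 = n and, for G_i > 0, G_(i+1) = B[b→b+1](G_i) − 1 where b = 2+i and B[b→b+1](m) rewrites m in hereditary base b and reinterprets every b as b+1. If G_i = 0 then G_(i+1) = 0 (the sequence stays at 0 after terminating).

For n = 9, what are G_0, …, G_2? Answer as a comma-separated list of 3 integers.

9, 81, 1023

(0) 9|_2 = 2^(2 + 1) + 1 ↦ 3^(3 + 1) + 1|_3 = 82 ⇒ 81
(1) 81|_3 = 3^(3 + 1) ↦ 4^(4 + 1)|_4 = 1024 ⇒ 1023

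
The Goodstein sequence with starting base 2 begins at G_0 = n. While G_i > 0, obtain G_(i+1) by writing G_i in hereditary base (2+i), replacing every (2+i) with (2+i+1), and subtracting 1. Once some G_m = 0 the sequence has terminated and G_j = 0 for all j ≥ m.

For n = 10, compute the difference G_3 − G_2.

10 —HB2→ 2^(2 + 1) + 2 —bump→ 3^(3 + 1) + 3 = 84 —(−1)→ 83
83 —HB3→ 3^(3 + 1) + 2 —bump→ 4^(4 + 1) + 2 = 1026 —(−1)→ 1025
1025 —HB4→ 4^(4 + 1) + 1 —bump→ 5^(5 + 1) + 1 = 15626 —(−1)→ 15625

14600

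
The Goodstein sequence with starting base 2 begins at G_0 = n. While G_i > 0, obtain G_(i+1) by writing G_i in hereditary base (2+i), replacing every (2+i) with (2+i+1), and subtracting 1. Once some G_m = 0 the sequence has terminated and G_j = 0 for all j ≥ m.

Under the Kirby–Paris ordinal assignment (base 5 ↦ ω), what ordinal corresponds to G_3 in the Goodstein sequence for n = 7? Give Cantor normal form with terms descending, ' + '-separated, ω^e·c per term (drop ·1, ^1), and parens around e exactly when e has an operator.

G_0 = 7. HB_2(7) = 2^2 + 2 + 1. Bump = 31. G_1 = 30.
G_1 = 30. HB_3(30) = 3^3 + 3. Bump = 260. G_2 = 259.
G_2 = 259. HB_4(259) = 4^4 + 3. Bump = 3128. G_3 = 3127.
G_3 = 3127. HB_5(3127) = 5^5 + 2. Bump = 46658. G_4 = 46657.

ω^ω + 2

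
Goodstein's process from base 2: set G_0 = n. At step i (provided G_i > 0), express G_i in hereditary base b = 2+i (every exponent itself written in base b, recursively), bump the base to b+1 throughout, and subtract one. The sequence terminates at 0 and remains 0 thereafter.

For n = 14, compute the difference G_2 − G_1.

G_0 = 14. HB_2(14) = 2^(2 + 1) + 2^2 + 2. Bump = 111. G_1 = 110.
G_1 = 110. HB_3(110) = 3^(3 + 1) + 3^3 + 2. Bump = 1282. G_2 = 1281.

1171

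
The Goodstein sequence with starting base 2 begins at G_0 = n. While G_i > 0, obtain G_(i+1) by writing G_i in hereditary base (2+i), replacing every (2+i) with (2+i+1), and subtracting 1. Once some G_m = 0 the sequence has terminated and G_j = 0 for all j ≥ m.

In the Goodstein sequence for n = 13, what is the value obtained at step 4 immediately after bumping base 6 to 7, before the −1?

i=0: 13 = 2^(2 + 1) + 2^2 + 1 (b=2); 2→3: 3^(3 + 1) + 3^3 + 1 = 109; 109−1 = 108
i=1: 108 = 3^(3 + 1) + 3^3 (b=3); 3→4: 4^(4 + 1) + 4^4 = 1280; 1280−1 = 1279
i=2: 1279 = 4^(4 + 1) + 3·4^3 + 3·4^2 + 3·4 + 3 (b=4); 4→5: 5^(5 + 1) + 3·5^3 + 3·5^2 + 3·5 + 3 = 16093; 16093−1 = 16092
i=3: 16092 = 5^(5 + 1) + 3·5^3 + 3·5^2 + 3·5 + 2 (b=5); 5→6: 6^(6 + 1) + 3·6^3 + 3·6^2 + 3·6 + 2 = 280712; 280712−1 = 280711
i=4: 280711 = 6^(6 + 1) + 3·6^3 + 3·6^2 + 3·6 + 1 (b=6); 6→7: 7^(7 + 1) + 3·7^3 + 3·7^2 + 3·7 + 1 = 5765999; 5765999−1 = 5765998

5765999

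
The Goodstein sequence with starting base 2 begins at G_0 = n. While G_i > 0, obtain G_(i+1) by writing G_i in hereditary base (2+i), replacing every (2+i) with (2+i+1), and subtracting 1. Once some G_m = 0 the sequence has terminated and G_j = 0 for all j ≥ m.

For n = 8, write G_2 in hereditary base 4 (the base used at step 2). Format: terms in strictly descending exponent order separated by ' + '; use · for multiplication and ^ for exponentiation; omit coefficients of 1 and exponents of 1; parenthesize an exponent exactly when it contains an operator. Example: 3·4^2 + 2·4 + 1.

step 0: 8 = 2^(2 + 1); sub 3 for 2: 3^(3 + 1); = 81; G_1 = 81−1 = 80
step 1: 80 = 2·3^3 + 2·3^2 + 2·3 + 2; sub 4 for 3: 2·4^4 + 2·4^2 + 2·4 + 2; = 554; G_2 = 554−1 = 553

2·4^4 + 2·4^2 + 2·4 + 1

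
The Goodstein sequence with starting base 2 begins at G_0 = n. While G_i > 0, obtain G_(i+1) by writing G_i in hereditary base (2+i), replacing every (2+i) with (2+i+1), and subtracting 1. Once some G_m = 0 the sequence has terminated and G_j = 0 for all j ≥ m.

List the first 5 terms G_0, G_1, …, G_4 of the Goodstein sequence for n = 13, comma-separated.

13, 108, 1279, 16092, 280711

[0] 13 ≡ 2^(2 + 1) + 2^2 + 1 (base 2). Lift 3: 109. −1: 108.
[1] 108 ≡ 3^(3 + 1) + 3^3 (base 3). Lift 4: 1280. −1: 1279.
[2] 1279 ≡ 4^(4 + 1) + 3·4^3 + 3·4^2 + 3·4 + 3 (base 4). Lift 5: 16093. −1: 16092.
[3] 16092 ≡ 5^(5 + 1) + 3·5^3 + 3·5^2 + 3·5 + 2 (base 5). Lift 6: 280712. −1: 280711.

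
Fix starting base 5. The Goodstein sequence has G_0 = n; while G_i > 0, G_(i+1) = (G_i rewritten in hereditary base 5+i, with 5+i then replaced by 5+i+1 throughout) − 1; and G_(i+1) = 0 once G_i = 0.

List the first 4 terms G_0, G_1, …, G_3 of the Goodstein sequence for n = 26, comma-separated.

26, 36, 48, 53

(0) 26|_5 = 5^2 + 1 ↦ 6^2 + 1|_6 = 37 ⇒ 36
(1) 36|_6 = 6^2 ↦ 7^2|_7 = 49 ⇒ 48
(2) 48|_7 = 6·7 + 6 ↦ 6·8 + 6|_8 = 54 ⇒ 53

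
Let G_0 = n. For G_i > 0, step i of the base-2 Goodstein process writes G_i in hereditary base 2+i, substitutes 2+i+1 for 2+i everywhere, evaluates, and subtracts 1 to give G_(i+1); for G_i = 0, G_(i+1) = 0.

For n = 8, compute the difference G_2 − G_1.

i=0: 8 = 2^(2 + 1) (b=2); 2→3: 3^(3 + 1) = 81; 81−1 = 80
i=1: 80 = 2·3^3 + 2·3^2 + 2·3 + 2 (b=3); 3→4: 2·4^4 + 2·4^2 + 2·4 + 2 = 554; 554−1 = 553

473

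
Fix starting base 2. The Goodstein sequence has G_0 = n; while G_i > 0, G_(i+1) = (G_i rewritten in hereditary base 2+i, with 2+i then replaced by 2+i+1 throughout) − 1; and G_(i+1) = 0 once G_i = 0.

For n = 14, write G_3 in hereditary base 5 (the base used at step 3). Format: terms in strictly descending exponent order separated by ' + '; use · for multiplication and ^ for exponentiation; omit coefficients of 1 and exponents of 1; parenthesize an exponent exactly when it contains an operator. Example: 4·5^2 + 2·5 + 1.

i=0: 14 = 2^(2 + 1) + 2^2 + 2 (b=2); 2→3: 3^(3 + 1) + 3^3 + 3 = 111; 111−1 = 110
i=1: 110 = 3^(3 + 1) + 3^3 + 2 (b=3); 3→4: 4^(4 + 1) + 4^4 + 2 = 1282; 1282−1 = 1281
i=2: 1281 = 4^(4 + 1) + 4^4 + 1 (b=4); 4→5: 5^(5 + 1) + 5^5 + 1 = 18751; 18751−1 = 18750
i=3: 18750 = 5^(5 + 1) + 5^5 (b=5); 5→6: 6^(6 + 1) + 6^6 = 326592; 326592−1 = 326591

5^(5 + 1) + 5^5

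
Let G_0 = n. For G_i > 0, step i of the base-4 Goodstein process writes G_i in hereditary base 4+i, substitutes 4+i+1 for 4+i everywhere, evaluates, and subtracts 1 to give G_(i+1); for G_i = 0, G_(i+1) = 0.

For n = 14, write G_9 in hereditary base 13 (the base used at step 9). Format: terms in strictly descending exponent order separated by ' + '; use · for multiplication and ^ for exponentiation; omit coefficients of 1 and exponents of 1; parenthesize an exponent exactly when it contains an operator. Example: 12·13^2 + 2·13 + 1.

G_0=14  [base 4] 3·4 + 2  →[4↦5]→  3·5 + 2 = 17  −1 ⇒ G_1=16
G_1=16  [base 5] 3·5 + 1  →[5↦6]→  3·6 + 1 = 19  −1 ⇒ G_2=18
G_2=18  [base 6] 3·6  →[6↦7]→  3·7 = 21  −1 ⇒ G_3=20
G_3=20  [base 7] 2·7 + 6  →[7↦8]→  2·8 + 6 = 22  −1 ⇒ G_4=21
G_4=21  [base 8] 2·8 + 5  →[8↦9]→  2·9 + 5 = 23  −1 ⇒ G_5=22
G_5=22  [base 9] 2·9 + 4  →[9↦10]→  2·10 + 4 = 24  −1 ⇒ G_6=23
G_6=23  [base 10] 2·10 + 3  →[10↦11]→  2·11 + 3 = 25  −1 ⇒ G_7=24
G_7=24  [base 11] 2·11 + 2  →[11↦12]→  2·12 + 2 = 26  −1 ⇒ G_8=25
G_8=25  [base 12] 2·12 + 1  →[12↦13]→  2·13 + 1 = 27  −1 ⇒ G_9=26

2·13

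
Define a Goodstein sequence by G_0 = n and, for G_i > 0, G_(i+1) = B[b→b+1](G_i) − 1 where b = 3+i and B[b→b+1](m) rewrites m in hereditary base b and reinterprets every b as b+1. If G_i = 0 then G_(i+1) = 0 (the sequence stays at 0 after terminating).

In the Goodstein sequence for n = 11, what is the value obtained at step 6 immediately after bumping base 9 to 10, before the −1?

i=0: 11 = 3^2 + 2 (b=3); 3→4: 4^2 + 2 = 18; 18−1 = 17
i=1: 17 = 4^2 + 1 (b=4); 4→5: 5^2 + 1 = 26; 26−1 = 25
i=2: 25 = 5^2 (b=5); 5→6: 6^2 = 36; 36−1 = 35
i=3: 35 = 5·6 + 5 (b=6); 6→7: 5·7 + 5 = 40; 40−1 = 39
i=4: 39 = 5·7 + 4 (b=7); 7→8: 5·8 + 4 = 44; 44−1 = 43
i=5: 43 = 5·8 + 3 (b=8); 8→9: 5·9 + 3 = 48; 48−1 = 47
i=6: 47 = 5·9 + 2 (b=9); 9→10: 5·10 + 2 = 52; 52−1 = 51

52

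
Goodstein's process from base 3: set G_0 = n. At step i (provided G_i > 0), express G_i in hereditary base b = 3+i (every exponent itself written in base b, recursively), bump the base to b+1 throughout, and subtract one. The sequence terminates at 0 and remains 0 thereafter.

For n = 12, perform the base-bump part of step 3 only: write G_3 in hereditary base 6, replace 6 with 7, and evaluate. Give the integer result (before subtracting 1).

[0] 12 ≡ 3^2 + 3 (base 3). Lift 4: 20. −1: 19.
[1] 19 ≡ 4^2 + 3 (base 4). Lift 5: 28. −1: 27.
[2] 27 ≡ 5^2 + 2 (base 5). Lift 6: 38. −1: 37.

50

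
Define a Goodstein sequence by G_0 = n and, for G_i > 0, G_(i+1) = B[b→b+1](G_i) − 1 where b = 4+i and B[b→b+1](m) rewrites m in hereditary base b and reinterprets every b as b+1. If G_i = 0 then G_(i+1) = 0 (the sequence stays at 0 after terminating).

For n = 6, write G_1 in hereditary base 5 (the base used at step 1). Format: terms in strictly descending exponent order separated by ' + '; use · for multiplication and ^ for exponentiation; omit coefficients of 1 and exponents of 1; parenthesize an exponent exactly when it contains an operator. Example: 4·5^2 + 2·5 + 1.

step 0: 6 = 4 + 2; sub 5 for 4: 5 + 2; = 7; G_1 = 7−1 = 6
step 1: 6 = 5 + 1; sub 6 for 5: 6 + 1; = 7; G_2 = 7−1 = 6

5 + 1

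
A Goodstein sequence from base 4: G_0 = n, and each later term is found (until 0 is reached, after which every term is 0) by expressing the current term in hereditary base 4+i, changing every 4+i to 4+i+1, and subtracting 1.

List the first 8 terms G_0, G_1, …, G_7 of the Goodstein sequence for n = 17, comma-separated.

(0) 17|_4 = 4^2 + 1 ↦ 5^2 + 1|_5 = 26 ⇒ 25
(1) 25|_5 = 5^2 ↦ 6^2|_6 = 36 ⇒ 35
(2) 35|_6 = 5·6 + 5 ↦ 5·7 + 5|_7 = 40 ⇒ 39
(3) 39|_7 = 5·7 + 4 ↦ 5·8 + 4|_8 = 44 ⇒ 43
(4) 43|_8 = 5·8 + 3 ↦ 5·9 + 3|_9 = 48 ⇒ 47
(5) 47|_9 = 5·9 + 2 ↦ 5·10 + 2|_10 = 52 ⇒ 51
(6) 51|_10 = 5·10 + 1 ↦ 5·11 + 1|_11 = 56 ⇒ 55

17, 25, 35, 39, 43, 47, 51, 55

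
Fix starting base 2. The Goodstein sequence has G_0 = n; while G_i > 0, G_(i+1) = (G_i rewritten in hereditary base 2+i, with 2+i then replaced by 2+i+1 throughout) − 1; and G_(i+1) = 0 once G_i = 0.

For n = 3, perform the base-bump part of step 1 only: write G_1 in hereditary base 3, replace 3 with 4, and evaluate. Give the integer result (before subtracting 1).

4

[0] 3 ≡ 2 + 1 (base 2). Lift 3: 4. −1: 3.
[1] 3 ≡ 3 (base 3). Lift 4: 4. −1: 3.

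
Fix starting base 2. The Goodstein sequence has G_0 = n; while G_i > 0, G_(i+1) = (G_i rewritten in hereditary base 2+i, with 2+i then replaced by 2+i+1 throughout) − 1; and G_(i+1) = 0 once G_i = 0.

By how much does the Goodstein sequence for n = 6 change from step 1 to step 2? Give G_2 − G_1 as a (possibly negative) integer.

step 0: 6 = 2^2 + 2; sub 3 for 2: 3^3 + 3; = 30; G_1 = 30−1 = 29
step 1: 29 = 3^3 + 2; sub 4 for 3: 4^4 + 2; = 258; G_2 = 258−1 = 257

228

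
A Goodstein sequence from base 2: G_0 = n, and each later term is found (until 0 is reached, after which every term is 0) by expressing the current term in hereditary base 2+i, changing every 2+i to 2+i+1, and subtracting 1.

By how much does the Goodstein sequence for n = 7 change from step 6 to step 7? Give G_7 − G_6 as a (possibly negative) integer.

(0) 7|_2 = 2^2 + 2 + 1 ↦ 3^3 + 3 + 1|_3 = 31 ⇒ 30
(1) 30|_3 = 3^3 + 3 ↦ 4^4 + 4|_4 = 260 ⇒ 259
(2) 259|_4 = 4^4 + 3 ↦ 5^5 + 3|_5 = 3128 ⇒ 3127
(3) 3127|_5 = 5^5 + 2 ↦ 6^6 + 2|_6 = 46658 ⇒ 46657
(4) 46657|_6 = 6^6 + 1 ↦ 7^7 + 1|_7 = 823544 ⇒ 823543
(5) 823543|_7 = 7^7 ↦ 8^8|_8 = 16777216 ⇒ 16777215
(6) 16777215|_8 = 7·8^7 + 7·8^6 + 7·8^5 + 7·8^4 + 7·8^3 + 7·8^2 + 7·8 + 7 ↦ 7·9^7 + 7·9^6 + 7·9^5 + 7·9^4 + 7·9^3 + 7·9^2 + 7·9 + 7|_9 = 37665880 ⇒ 37665879

20888664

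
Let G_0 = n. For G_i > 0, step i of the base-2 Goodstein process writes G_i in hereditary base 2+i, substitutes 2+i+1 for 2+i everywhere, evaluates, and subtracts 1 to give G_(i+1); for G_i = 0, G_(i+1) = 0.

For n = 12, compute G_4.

280019

base 2: 12 = 2^(2 + 1) + 2^2; at 3: 3^(3 + 1) + 3^3 = 108; next = 107
base 3: 107 = 3^(3 + 1) + 2·3^2 + 2·3 + 2; at 4: 4^(4 + 1) + 2·4^2 + 2·4 + 2 = 1066; next = 1065
base 4: 1065 = 4^(4 + 1) + 2·4^2 + 2·4 + 1; at 5: 5^(5 + 1) + 2·5^2 + 2·5 + 1 = 15686; next = 15685
base 5: 15685 = 5^(5 + 1) + 2·5^2 + 2·5; at 6: 6^(6 + 1) + 2·6^2 + 2·6 = 280020; next = 280019
base 6: 280019 = 6^(6 + 1) + 2·6^2 + 6 + 5; at 7: 7^(7 + 1) + 2·7^2 + 7 + 5 = 5764911; next = 5764910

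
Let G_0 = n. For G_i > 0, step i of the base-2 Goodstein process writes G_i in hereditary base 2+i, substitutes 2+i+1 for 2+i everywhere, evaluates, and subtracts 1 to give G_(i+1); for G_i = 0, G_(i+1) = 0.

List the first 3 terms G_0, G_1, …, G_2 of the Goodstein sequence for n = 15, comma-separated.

15 —HB2→ 2^(2 + 1) + 2^2 + 2 + 1 —bump→ 3^(3 + 1) + 3^3 + 3 + 1 = 112 —(−1)→ 111
111 —HB3→ 3^(3 + 1) + 3^3 + 3 —bump→ 4^(4 + 1) + 4^4 + 4 = 1284 —(−1)→ 1283

15, 111, 1283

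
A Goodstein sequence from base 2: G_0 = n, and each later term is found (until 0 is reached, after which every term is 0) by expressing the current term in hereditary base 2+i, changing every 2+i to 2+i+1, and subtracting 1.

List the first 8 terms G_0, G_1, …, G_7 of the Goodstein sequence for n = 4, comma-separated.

(0) 4|_2 = 2^2 ↦ 3^3|_3 = 27 ⇒ 26
(1) 26|_3 = 2·3^2 + 2·3 + 2 ↦ 2·4^2 + 2·4 + 2|_4 = 42 ⇒ 41
(2) 41|_4 = 2·4^2 + 2·4 + 1 ↦ 2·5^2 + 2·5 + 1|_5 = 61 ⇒ 60
(3) 60|_5 = 2·5^2 + 2·5 ↦ 2·6^2 + 2·6|_6 = 84 ⇒ 83
(4) 83|_6 = 2·6^2 + 6 + 5 ↦ 2·7^2 + 7 + 5|_7 = 110 ⇒ 109
(5) 109|_7 = 2·7^2 + 7 + 4 ↦ 2·8^2 + 8 + 4|_8 = 140 ⇒ 139
(6) 139|_8 = 2·8^2 + 8 + 3 ↦ 2·9^2 + 9 + 3|_9 = 174 ⇒ 173

4, 26, 41, 60, 83, 109, 139, 173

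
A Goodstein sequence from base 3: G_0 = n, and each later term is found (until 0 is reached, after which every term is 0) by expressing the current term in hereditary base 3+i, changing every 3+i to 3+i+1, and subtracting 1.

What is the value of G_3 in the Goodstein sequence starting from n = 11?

G_0 = 11. HB_3(11) = 3^2 + 2. Bump = 18. G_1 = 17.
G_1 = 17. HB_4(17) = 4^2 + 1. Bump = 26. G_2 = 25.
G_2 = 25. HB_5(25) = 5^2. Bump = 36. G_3 = 35.
G_3 = 35. HB_6(35) = 5·6 + 5. Bump = 40. G_4 = 39.

35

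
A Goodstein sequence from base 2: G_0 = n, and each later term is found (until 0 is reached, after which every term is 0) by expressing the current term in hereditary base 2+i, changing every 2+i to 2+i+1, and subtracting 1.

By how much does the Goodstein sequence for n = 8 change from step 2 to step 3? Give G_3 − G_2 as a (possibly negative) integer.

step 0: 8 = 2^(2 + 1); sub 3 for 2: 3^(3 + 1); = 81; G_1 = 81−1 = 80
step 1: 80 = 2·3^3 + 2·3^2 + 2·3 + 2; sub 4 for 3: 2·4^4 + 2·4^2 + 2·4 + 2; = 554; G_2 = 554−1 = 553
step 2: 553 = 2·4^4 + 2·4^2 + 2·4 + 1; sub 5 for 4: 2·5^5 + 2·5^2 + 2·5 + 1; = 6311; G_3 = 6311−1 = 6310

5757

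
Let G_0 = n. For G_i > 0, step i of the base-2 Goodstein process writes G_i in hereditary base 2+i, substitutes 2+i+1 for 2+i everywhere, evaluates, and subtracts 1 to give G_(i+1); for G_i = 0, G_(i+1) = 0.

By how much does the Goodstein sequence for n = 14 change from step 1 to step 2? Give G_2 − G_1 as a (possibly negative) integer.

G_0 = 14. HB_2(14) = 2^(2 + 1) + 2^2 + 2. Bump = 111. G_1 = 110.
G_1 = 110. HB_3(110) = 3^(3 + 1) + 3^3 + 2. Bump = 1282. G_2 = 1281.

1171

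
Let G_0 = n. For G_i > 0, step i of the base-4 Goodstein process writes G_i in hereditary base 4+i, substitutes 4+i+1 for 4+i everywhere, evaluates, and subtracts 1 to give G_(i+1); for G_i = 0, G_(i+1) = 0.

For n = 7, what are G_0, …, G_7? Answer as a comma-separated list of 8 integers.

7, 7, 7, 7, 7, 6, 5, 4

G_0 = 7. HB_4(7) = 4 + 3. Bump = 8. G_1 = 7.
G_1 = 7. HB_5(7) = 5 + 2. Bump = 8. G_2 = 7.
G_2 = 7. HB_6(7) = 6 + 1. Bump = 8. G_3 = 7.
G_3 = 7. HB_7(7) = 7. Bump = 8. G_4 = 7.
G_4 = 7. HB_8(7) = 7. Bump = 7. G_5 = 6.
G_5 = 6. HB_9(6) = 6. Bump = 6. G_6 = 5.
G_6 = 5. HB_10(5) = 5. Bump = 5. G_7 = 4.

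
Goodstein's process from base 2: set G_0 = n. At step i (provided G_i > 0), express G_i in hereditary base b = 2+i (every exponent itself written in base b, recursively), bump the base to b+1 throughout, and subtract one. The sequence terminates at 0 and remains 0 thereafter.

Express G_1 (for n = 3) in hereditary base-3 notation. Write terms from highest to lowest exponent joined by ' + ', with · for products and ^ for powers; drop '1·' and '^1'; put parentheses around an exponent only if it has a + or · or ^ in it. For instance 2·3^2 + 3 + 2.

3

step 0: 3 = 2 + 1; sub 3 for 2: 3 + 1; = 4; G_1 = 4−1 = 3
step 1: 3 = 3; sub 4 for 3: 4; = 4; G_2 = 4−1 = 3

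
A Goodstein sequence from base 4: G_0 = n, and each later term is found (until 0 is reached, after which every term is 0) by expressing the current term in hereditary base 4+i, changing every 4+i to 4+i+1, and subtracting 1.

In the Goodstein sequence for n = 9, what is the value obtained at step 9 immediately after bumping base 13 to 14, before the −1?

base 4: 9 = 2·4 + 1; at 5: 2·5 + 1 = 11; next = 10
base 5: 10 = 2·5; at 6: 2·6 = 12; next = 11
base 6: 11 = 6 + 5; at 7: 7 + 5 = 12; next = 11
base 7: 11 = 7 + 4; at 8: 8 + 4 = 12; next = 11
base 8: 11 = 8 + 3; at 9: 9 + 3 = 12; next = 11
base 9: 11 = 9 + 2; at 10: 10 + 2 = 12; next = 11
base 10: 11 = 10 + 1; at 11: 11 + 1 = 12; next = 11
base 11: 11 = 11; at 12: 12 = 12; next = 11
base 12: 11 = 11; at 13: 11 = 11; next = 10

10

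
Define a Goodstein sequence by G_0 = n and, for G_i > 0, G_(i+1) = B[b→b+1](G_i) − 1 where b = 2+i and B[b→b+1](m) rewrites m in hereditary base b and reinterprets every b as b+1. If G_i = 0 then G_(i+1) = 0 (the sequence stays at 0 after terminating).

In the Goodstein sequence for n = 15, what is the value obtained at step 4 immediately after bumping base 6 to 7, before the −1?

6588345

(0) 15|_2 = 2^(2 + 1) + 2^2 + 2 + 1 ↦ 3^(3 + 1) + 3^3 + 3 + 1|_3 = 112 ⇒ 111
(1) 111|_3 = 3^(3 + 1) + 3^3 + 3 ↦ 4^(4 + 1) + 4^4 + 4|_4 = 1284 ⇒ 1283
(2) 1283|_4 = 4^(4 + 1) + 4^4 + 3 ↦ 5^(5 + 1) + 5^5 + 3|_5 = 18753 ⇒ 18752
(3) 18752|_5 = 5^(5 + 1) + 5^5 + 2 ↦ 6^(6 + 1) + 6^6 + 2|_6 = 326594 ⇒ 326593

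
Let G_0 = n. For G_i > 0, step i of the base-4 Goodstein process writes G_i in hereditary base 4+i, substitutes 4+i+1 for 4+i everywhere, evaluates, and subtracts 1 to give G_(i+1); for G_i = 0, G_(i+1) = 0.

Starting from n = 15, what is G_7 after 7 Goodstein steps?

(0) 15|_4 = 3·4 + 3 ↦ 3·5 + 3|_5 = 18 ⇒ 17
(1) 17|_5 = 3·5 + 2 ↦ 3·6 + 2|_6 = 20 ⇒ 19
(2) 19|_6 = 3·6 + 1 ↦ 3·7 + 1|_7 = 22 ⇒ 21
(3) 21|_7 = 3·7 ↦ 3·8|_8 = 24 ⇒ 23
(4) 23|_8 = 2·8 + 7 ↦ 2·9 + 7|_9 = 25 ⇒ 24
(5) 24|_9 = 2·9 + 6 ↦ 2·10 + 6|_10 = 26 ⇒ 25
(6) 25|_10 = 2·10 + 5 ↦ 2·11 + 5|_11 = 27 ⇒ 26
(7) 26|_11 = 2·11 + 4 ↦ 2·12 + 4|_12 = 28 ⇒ 27

26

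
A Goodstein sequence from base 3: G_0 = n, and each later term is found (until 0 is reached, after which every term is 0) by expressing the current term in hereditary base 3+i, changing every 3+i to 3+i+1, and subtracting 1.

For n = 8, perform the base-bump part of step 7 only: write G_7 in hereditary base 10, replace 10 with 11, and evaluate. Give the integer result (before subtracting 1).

8 —HB3→ 2·3 + 2 —bump→ 2·4 + 2 = 10 —(−1)→ 9
9 —HB4→ 2·4 + 1 —bump→ 2·5 + 1 = 11 —(−1)→ 10
10 —HB5→ 2·5 —bump→ 2·6 = 12 —(−1)→ 11
11 —HB6→ 6 + 5 —bump→ 7 + 5 = 12 —(−1)→ 11
11 —HB7→ 7 + 4 —bump→ 8 + 4 = 12 —(−1)→ 11
11 —HB8→ 8 + 3 —bump→ 9 + 3 = 12 —(−1)→ 11
11 —HB9→ 9 + 2 —bump→ 10 + 2 = 12 —(−1)→ 11
11 —HB10→ 10 + 1 —bump→ 11 + 1 = 12 —(−1)→ 11

12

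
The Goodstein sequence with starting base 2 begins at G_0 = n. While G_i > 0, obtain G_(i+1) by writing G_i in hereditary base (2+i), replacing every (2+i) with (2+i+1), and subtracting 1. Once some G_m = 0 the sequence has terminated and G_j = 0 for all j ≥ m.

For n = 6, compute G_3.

3125

G_0 = 6. HB_2(6) = 2^2 + 2. Bump = 30. G_1 = 29.
G_1 = 29. HB_3(29) = 3^3 + 2. Bump = 258. G_2 = 257.
G_2 = 257. HB_4(257) = 4^4 + 1. Bump = 3126. G_3 = 3125.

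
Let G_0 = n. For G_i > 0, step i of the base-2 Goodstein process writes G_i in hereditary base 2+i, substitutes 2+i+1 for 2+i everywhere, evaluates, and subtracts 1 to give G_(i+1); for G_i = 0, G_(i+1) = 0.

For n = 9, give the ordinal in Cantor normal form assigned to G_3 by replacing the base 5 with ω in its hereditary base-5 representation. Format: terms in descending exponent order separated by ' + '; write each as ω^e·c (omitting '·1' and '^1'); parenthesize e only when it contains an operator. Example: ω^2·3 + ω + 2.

(0) 9|_2 = 2^(2 + 1) + 1 ↦ 3^(3 + 1) + 1|_3 = 82 ⇒ 81
(1) 81|_3 = 3^(3 + 1) ↦ 4^(4 + 1)|_4 = 1024 ⇒ 1023
(2) 1023|_4 = 3·4^4 + 3·4^3 + 3·4^2 + 3·4 + 3 ↦ 3·5^5 + 3·5^3 + 3·5^2 + 3·5 + 3|_5 = 9843 ⇒ 9842
(3) 9842|_5 = 3·5^5 + 3·5^3 + 3·5^2 + 3·5 + 2 ↦ 3·6^6 + 3·6^3 + 3·6^2 + 3·6 + 2|_6 = 140744 ⇒ 140743

ω^ω·3 + ω^3·3 + ω^2·3 + ω·3 + 2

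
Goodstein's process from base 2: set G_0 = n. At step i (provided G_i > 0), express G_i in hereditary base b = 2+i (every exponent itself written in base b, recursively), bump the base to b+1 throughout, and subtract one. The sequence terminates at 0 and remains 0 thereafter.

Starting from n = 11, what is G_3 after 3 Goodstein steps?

15627

[0] 11 ≡ 2^(2 + 1) + 2 + 1 (base 2). Lift 3: 85. −1: 84.
[1] 84 ≡ 3^(3 + 1) + 3 (base 3). Lift 4: 1028. −1: 1027.
[2] 1027 ≡ 4^(4 + 1) + 3 (base 4). Lift 5: 15628. −1: 15627.
[3] 15627 ≡ 5^(5 + 1) + 2 (base 5). Lift 6: 279938. −1: 279937.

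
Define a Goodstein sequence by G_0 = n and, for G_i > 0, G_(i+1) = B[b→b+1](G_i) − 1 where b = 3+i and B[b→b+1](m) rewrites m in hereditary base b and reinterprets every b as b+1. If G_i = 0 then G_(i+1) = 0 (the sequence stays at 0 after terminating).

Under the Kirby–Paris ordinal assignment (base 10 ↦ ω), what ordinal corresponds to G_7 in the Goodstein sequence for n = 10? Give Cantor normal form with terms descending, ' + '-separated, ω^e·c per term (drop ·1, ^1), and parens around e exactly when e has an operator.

ω·3 + 9

G_0 = 10. HB_3(10) = 3^2 + 1. Bump = 17. G_1 = 16.
G_1 = 16. HB_4(16) = 4^2. Bump = 25. G_2 = 24.
G_2 = 24. HB_5(24) = 4·5 + 4. Bump = 28. G_3 = 27.
G_3 = 27. HB_6(27) = 4·6 + 3. Bump = 31. G_4 = 30.
G_4 = 30. HB_7(30) = 4·7 + 2. Bump = 34. G_5 = 33.
G_5 = 33. HB_8(33) = 4·8 + 1. Bump = 37. G_6 = 36.
G_6 = 36. HB_9(36) = 4·9. Bump = 40. G_7 = 39.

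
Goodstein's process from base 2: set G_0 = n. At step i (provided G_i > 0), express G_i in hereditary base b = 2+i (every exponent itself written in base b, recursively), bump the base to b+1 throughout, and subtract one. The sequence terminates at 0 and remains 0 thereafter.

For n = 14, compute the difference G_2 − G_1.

(0) 14|_2 = 2^(2 + 1) + 2^2 + 2 ↦ 3^(3 + 1) + 3^3 + 3|_3 = 111 ⇒ 110
(1) 110|_3 = 3^(3 + 1) + 3^3 + 2 ↦ 4^(4 + 1) + 4^4 + 2|_4 = 1282 ⇒ 1281

1171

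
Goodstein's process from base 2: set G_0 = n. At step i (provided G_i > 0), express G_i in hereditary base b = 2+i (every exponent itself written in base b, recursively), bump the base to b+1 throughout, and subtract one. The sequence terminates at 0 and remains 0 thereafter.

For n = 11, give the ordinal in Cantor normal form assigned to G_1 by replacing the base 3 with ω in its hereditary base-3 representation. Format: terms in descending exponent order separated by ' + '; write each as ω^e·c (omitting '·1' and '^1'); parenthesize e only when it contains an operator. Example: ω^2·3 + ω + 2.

ω^(ω + 1) + ω

base 2: 11 = 2^(2 + 1) + 2 + 1; at 3: 3^(3 + 1) + 3 + 1 = 85; next = 84
base 3: 84 = 3^(3 + 1) + 3; at 4: 4^(4 + 1) + 4 = 1028; next = 1027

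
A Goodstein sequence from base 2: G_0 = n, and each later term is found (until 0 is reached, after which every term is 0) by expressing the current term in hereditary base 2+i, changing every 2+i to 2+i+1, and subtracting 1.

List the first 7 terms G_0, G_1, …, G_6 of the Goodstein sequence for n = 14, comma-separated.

14, 110, 1281, 18750, 326591, 5862840, 134404971

[0] 14 ≡ 2^(2 + 1) + 2^2 + 2 (base 2). Lift 3: 111. −1: 110.
[1] 110 ≡ 3^(3 + 1) + 3^3 + 2 (base 3). Lift 4: 1282. −1: 1281.
[2] 1281 ≡ 4^(4 + 1) + 4^4 + 1 (base 4). Lift 5: 18751. −1: 18750.
[3] 18750 ≡ 5^(5 + 1) + 5^5 (base 5). Lift 6: 326592. −1: 326591.
[4] 326591 ≡ 6^(6 + 1) + 5·6^5 + 5·6^4 + 5·6^3 + 5·6^2 + 5·6 + 5 (base 6). Lift 7: 5862841. −1: 5862840.
[5] 5862840 ≡ 7^(7 + 1) + 5·7^5 + 5·7^4 + 5·7^3 + 5·7^2 + 5·7 + 4 (base 7). Lift 8: 134404972. −1: 134404971.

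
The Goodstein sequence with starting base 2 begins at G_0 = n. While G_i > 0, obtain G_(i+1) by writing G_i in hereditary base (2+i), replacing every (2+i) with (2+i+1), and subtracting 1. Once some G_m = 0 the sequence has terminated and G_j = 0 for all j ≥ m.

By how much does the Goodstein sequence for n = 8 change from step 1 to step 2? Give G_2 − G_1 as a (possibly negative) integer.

G_0=8  [base 2] 2^(2 + 1)  →[2↦3]→  3^(3 + 1) = 81  −1 ⇒ G_1=80
G_1=80  [base 3] 2·3^3 + 2·3^2 + 2·3 + 2  →[3↦4]→  2·4^4 + 2·4^2 + 2·4 + 2 = 554  −1 ⇒ G_2=553

473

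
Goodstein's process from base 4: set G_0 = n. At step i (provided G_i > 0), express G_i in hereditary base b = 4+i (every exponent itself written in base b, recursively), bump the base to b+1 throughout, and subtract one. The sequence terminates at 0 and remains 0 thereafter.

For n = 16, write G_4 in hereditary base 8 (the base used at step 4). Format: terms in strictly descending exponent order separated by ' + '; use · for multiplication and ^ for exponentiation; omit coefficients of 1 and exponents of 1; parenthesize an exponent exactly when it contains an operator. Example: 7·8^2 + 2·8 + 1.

(0) 16|_4 = 4^2 ↦ 5^2|_5 = 25 ⇒ 24
(1) 24|_5 = 4·5 + 4 ↦ 4·6 + 4|_6 = 28 ⇒ 27
(2) 27|_6 = 4·6 + 3 ↦ 4·7 + 3|_7 = 31 ⇒ 30
(3) 30|_7 = 4·7 + 2 ↦ 4·8 + 2|_8 = 34 ⇒ 33
(4) 33|_8 = 4·8 + 1 ↦ 4·9 + 1|_9 = 37 ⇒ 36

4·8 + 1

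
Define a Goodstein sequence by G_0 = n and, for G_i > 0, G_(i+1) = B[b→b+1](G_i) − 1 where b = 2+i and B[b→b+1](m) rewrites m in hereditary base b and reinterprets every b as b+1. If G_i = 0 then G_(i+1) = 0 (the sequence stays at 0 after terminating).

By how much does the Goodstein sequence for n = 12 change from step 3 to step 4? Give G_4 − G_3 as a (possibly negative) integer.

G_0 = 12. HB_2(12) = 2^(2 + 1) + 2^2. Bump = 108. G_1 = 107.
G_1 = 107. HB_3(107) = 3^(3 + 1) + 2·3^2 + 2·3 + 2. Bump = 1066. G_2 = 1065.
G_2 = 1065. HB_4(1065) = 4^(4 + 1) + 2·4^2 + 2·4 + 1. Bump = 15686. G_3 = 15685.
G_3 = 15685. HB_5(15685) = 5^(5 + 1) + 2·5^2 + 2·5. Bump = 280020. G_4 = 280019.

264334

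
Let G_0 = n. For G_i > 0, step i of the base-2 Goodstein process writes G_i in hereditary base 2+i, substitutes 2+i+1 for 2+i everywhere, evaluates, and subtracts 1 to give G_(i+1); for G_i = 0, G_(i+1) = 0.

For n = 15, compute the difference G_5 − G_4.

G_0=15  [base 2] 2^(2 + 1) + 2^2 + 2 + 1  →[2↦3]→  3^(3 + 1) + 3^3 + 3 + 1 = 112  −1 ⇒ G_1=111
G_1=111  [base 3] 3^(3 + 1) + 3^3 + 3  →[3↦4]→  4^(4 + 1) + 4^4 + 4 = 1284  −1 ⇒ G_2=1283
G_2=1283  [base 4] 4^(4 + 1) + 4^4 + 3  →[4↦5]→  5^(5 + 1) + 5^5 + 3 = 18753  −1 ⇒ G_3=18752
G_3=18752  [base 5] 5^(5 + 1) + 5^5 + 2  →[5↦6]→  6^(6 + 1) + 6^6 + 2 = 326594  −1 ⇒ G_4=326593
G_4=326593  [base 6] 6^(6 + 1) + 6^6 + 1  →[6↦7]→  7^(7 + 1) + 7^7 + 1 = 6588345  −1 ⇒ G_5=6588344

6261751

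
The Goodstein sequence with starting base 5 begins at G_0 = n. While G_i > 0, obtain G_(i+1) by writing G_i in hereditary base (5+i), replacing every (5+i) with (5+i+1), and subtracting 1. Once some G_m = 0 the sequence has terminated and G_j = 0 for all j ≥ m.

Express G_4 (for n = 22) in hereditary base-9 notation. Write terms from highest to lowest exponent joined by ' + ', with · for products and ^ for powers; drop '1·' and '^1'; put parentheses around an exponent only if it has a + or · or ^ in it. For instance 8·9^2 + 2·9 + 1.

3·9 + 6

step 0: 22 = 4·5 + 2; sub 6 for 5: 4·6 + 2; = 26; G_1 = 26−1 = 25
step 1: 25 = 4·6 + 1; sub 7 for 6: 4·7 + 1; = 29; G_2 = 29−1 = 28
step 2: 28 = 4·7; sub 8 for 7: 4·8; = 32; G_3 = 32−1 = 31
step 3: 31 = 3·8 + 7; sub 9 for 8: 3·9 + 7; = 34; G_4 = 34−1 = 33
step 4: 33 = 3·9 + 6; sub 10 for 9: 3·10 + 6; = 36; G_5 = 36−1 = 35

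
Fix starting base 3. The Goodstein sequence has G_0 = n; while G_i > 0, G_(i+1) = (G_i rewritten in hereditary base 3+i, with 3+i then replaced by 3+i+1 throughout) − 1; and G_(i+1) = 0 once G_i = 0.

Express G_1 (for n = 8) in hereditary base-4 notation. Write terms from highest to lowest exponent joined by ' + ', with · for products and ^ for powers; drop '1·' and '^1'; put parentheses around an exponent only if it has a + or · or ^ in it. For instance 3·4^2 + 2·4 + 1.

step 0: 8 = 2·3 + 2; sub 4 for 3: 2·4 + 2; = 10; G_1 = 10−1 = 9
step 1: 9 = 2·4 + 1; sub 5 for 4: 2·5 + 1; = 11; G_2 = 11−1 = 10

2·4 + 1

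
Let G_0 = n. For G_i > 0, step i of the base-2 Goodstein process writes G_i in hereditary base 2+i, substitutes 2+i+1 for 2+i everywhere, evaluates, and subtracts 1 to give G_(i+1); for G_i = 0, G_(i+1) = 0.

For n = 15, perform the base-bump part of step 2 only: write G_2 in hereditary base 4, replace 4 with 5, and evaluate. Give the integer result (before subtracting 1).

step 0: 15 = 2^(2 + 1) + 2^2 + 2 + 1; sub 3 for 2: 3^(3 + 1) + 3^3 + 3 + 1; = 112; G_1 = 112−1 = 111
step 1: 111 = 3^(3 + 1) + 3^3 + 3; sub 4 for 3: 4^(4 + 1) + 4^4 + 4; = 1284; G_2 = 1284−1 = 1283
step 2: 1283 = 4^(4 + 1) + 4^4 + 3; sub 5 for 4: 5^(5 + 1) + 5^5 + 3; = 18753; G_3 = 18753−1 = 18752

18753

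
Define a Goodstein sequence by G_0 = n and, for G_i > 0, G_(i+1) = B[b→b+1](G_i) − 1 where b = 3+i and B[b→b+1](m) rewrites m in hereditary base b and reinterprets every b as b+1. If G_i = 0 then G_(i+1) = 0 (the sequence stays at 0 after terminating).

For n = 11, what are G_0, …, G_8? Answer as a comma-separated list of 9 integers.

11, 17, 25, 35, 39, 43, 47, 51, 55

[0] 11 ≡ 3^2 + 2 (base 3). Lift 4: 18. −1: 17.
[1] 17 ≡ 4^2 + 1 (base 4). Lift 5: 26. −1: 25.
[2] 25 ≡ 5^2 (base 5). Lift 6: 36. −1: 35.
[3] 35 ≡ 5·6 + 5 (base 6). Lift 7: 40. −1: 39.
[4] 39 ≡ 5·7 + 4 (base 7). Lift 8: 44. −1: 43.
[5] 43 ≡ 5·8 + 3 (base 8). Lift 9: 48. −1: 47.
[6] 47 ≡ 5·9 + 2 (base 9). Lift 10: 52. −1: 51.
[7] 51 ≡ 5·10 + 1 (base 10). Lift 11: 56. −1: 55.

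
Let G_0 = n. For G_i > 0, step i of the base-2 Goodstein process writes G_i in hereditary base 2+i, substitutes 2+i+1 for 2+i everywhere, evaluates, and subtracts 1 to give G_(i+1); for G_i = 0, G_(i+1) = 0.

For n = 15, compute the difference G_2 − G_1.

G_0=15  [base 2] 2^(2 + 1) + 2^2 + 2 + 1  →[2↦3]→  3^(3 + 1) + 3^3 + 3 + 1 = 112  −1 ⇒ G_1=111
G_1=111  [base 3] 3^(3 + 1) + 3^3 + 3  →[3↦4]→  4^(4 + 1) + 4^4 + 4 = 1284  −1 ⇒ G_2=1283

1172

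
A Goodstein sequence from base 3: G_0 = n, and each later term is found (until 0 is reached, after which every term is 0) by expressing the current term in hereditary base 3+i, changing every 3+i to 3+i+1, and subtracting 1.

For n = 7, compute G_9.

[0] 7 ≡ 2·3 + 1 (base 3). Lift 4: 9. −1: 8.
[1] 8 ≡ 2·4 (base 4). Lift 5: 10. −1: 9.
[2] 9 ≡ 5 + 4 (base 5). Lift 6: 10. −1: 9.
[3] 9 ≡ 6 + 3 (base 6). Lift 7: 10. −1: 9.
[4] 9 ≡ 7 + 2 (base 7). Lift 8: 10. −1: 9.
[5] 9 ≡ 8 + 1 (base 8). Lift 9: 10. −1: 9.
[6] 9 ≡ 9 (base 9). Lift 10: 10. −1: 9.
[7] 9 ≡ 9 (base 10). Lift 11: 9. −1: 8.
[8] 8 ≡ 8 (base 11). Lift 12: 8. −1: 7.

7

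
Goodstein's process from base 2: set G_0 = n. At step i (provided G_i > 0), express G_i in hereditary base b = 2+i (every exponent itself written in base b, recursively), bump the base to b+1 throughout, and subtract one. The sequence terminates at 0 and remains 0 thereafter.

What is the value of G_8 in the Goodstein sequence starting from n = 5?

3325

base 2: 5 = 2^2 + 1; at 3: 3^3 + 1 = 28; next = 27
base 3: 27 = 3^3; at 4: 4^4 = 256; next = 255
base 4: 255 = 3·4^3 + 3·4^2 + 3·4 + 3; at 5: 3·5^3 + 3·5^2 + 3·5 + 3 = 468; next = 467
base 5: 467 = 3·5^3 + 3·5^2 + 3·5 + 2; at 6: 3·6^3 + 3·6^2 + 3·6 + 2 = 776; next = 775
base 6: 775 = 3·6^3 + 3·6^2 + 3·6 + 1; at 7: 3·7^3 + 3·7^2 + 3·7 + 1 = 1198; next = 1197
base 7: 1197 = 3·7^3 + 3·7^2 + 3·7; at 8: 3·8^3 + 3·8^2 + 3·8 = 1752; next = 1751
base 8: 1751 = 3·8^3 + 3·8^2 + 2·8 + 7; at 9: 3·9^3 + 3·9^2 + 2·9 + 7 = 2455; next = 2454
base 9: 2454 = 3·9^3 + 3·9^2 + 2·9 + 6; at 10: 3·10^3 + 3·10^2 + 2·10 + 6 = 3326; next = 3325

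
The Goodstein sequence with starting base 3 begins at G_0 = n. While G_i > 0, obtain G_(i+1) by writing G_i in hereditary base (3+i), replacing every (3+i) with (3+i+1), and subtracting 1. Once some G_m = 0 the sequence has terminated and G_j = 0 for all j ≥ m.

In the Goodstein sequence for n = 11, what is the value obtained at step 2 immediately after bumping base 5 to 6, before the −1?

36

i=0: 11 = 3^2 + 2 (b=3); 3→4: 4^2 + 2 = 18; 18−1 = 17
i=1: 17 = 4^2 + 1 (b=4); 4→5: 5^2 + 1 = 26; 26−1 = 25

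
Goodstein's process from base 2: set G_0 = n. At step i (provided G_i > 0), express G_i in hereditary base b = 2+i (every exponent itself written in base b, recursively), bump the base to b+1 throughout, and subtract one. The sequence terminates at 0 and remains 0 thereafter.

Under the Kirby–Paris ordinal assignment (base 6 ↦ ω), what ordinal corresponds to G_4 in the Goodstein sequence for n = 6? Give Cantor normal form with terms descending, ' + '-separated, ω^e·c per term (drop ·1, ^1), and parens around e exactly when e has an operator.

G_0 = 6. HB_2(6) = 2^2 + 2. Bump = 30. G_1 = 29.
G_1 = 29. HB_3(29) = 3^3 + 2. Bump = 258. G_2 = 257.
G_2 = 257. HB_4(257) = 4^4 + 1. Bump = 3126. G_3 = 3125.
G_3 = 3125. HB_5(3125) = 5^5. Bump = 46656. G_4 = 46655.

ω^5·5 + ω^4·5 + ω^3·5 + ω^2·5 + ω·5 + 5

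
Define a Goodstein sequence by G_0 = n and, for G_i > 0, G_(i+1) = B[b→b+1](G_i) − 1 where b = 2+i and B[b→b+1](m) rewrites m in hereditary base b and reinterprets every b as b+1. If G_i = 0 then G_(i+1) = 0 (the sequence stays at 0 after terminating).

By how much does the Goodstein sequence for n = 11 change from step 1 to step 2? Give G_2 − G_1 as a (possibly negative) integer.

943

G_0=11  [base 2] 2^(2 + 1) + 2 + 1  →[2↦3]→  3^(3 + 1) + 3 + 1 = 85  −1 ⇒ G_1=84
G_1=84  [base 3] 3^(3 + 1) + 3  →[3↦4]→  4^(4 + 1) + 4 = 1028  −1 ⇒ G_2=1027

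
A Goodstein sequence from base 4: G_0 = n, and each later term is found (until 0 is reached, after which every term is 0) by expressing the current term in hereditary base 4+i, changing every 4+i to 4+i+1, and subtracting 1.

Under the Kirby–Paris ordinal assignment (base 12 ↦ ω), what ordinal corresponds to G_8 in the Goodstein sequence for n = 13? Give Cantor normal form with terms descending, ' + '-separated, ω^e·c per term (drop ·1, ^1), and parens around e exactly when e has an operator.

ω + 11

(0) 13|_4 = 3·4 + 1 ↦ 3·5 + 1|_5 = 16 ⇒ 15
(1) 15|_5 = 3·5 ↦ 3·6|_6 = 18 ⇒ 17
(2) 17|_6 = 2·6 + 5 ↦ 2·7 + 5|_7 = 19 ⇒ 18
(3) 18|_7 = 2·7 + 4 ↦ 2·8 + 4|_8 = 20 ⇒ 19
(4) 19|_8 = 2·8 + 3 ↦ 2·9 + 3|_9 = 21 ⇒ 20
(5) 20|_9 = 2·9 + 2 ↦ 2·10 + 2|_10 = 22 ⇒ 21
(6) 21|_10 = 2·10 + 1 ↦ 2·11 + 1|_11 = 23 ⇒ 22
(7) 22|_11 = 2·11 ↦ 2·12|_12 = 24 ⇒ 23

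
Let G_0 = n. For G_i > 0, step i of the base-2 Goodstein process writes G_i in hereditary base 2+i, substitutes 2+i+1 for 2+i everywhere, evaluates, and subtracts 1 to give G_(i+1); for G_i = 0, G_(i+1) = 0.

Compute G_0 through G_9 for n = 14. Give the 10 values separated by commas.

14, 110, 1281, 18750, 326591, 5862840, 134404971, 3487116548, 100000555551, 3138429262496

(0) 14|_2 = 2^(2 + 1) + 2^2 + 2 ↦ 3^(3 + 1) + 3^3 + 3|_3 = 111 ⇒ 110
(1) 110|_3 = 3^(3 + 1) + 3^3 + 2 ↦ 4^(4 + 1) + 4^4 + 2|_4 = 1282 ⇒ 1281
(2) 1281|_4 = 4^(4 + 1) + 4^4 + 1 ↦ 5^(5 + 1) + 5^5 + 1|_5 = 18751 ⇒ 18750
(3) 18750|_5 = 5^(5 + 1) + 5^5 ↦ 6^(6 + 1) + 6^6|_6 = 326592 ⇒ 326591
(4) 326591|_6 = 6^(6 + 1) + 5·6^5 + 5·6^4 + 5·6^3 + 5·6^2 + 5·6 + 5 ↦ 7^(7 + 1) + 5·7^5 + 5·7^4 + 5·7^3 + 5·7^2 + 5·7 + 5|_7 = 5862841 ⇒ 5862840
(5) 5862840|_7 = 7^(7 + 1) + 5·7^5 + 5·7^4 + 5·7^3 + 5·7^2 + 5·7 + 4 ↦ 8^(8 + 1) + 5·8^5 + 5·8^4 + 5·8^3 + 5·8^2 + 5·8 + 4|_8 = 134404972 ⇒ 134404971
(6) 134404971|_8 = 8^(8 + 1) + 5·8^5 + 5·8^4 + 5·8^3 + 5·8^2 + 5·8 + 3 ↦ 9^(9 + 1) + 5·9^5 + 5·9^4 + 5·9^3 + 5·9^2 + 5·9 + 3|_9 = 3487116549 ⇒ 3487116548
(7) 3487116548|_9 = 9^(9 + 1) + 5·9^5 + 5·9^4 + 5·9^3 + 5·9^2 + 5·9 + 2 ↦ 10^(10 + 1) + 5·10^5 + 5·10^4 + 5·10^3 + 5·10^2 + 5·10 + 2|_10 = 100000555552 ⇒ 100000555551
(8) 100000555551|_10 = 10^(10 + 1) + 5·10^5 + 5·10^4 + 5·10^3 + 5·10^2 + 5·10 + 1 ↦ 11^(11 + 1) + 5·11^5 + 5·11^4 + 5·11^3 + 5·11^2 + 5·11 + 1|_11 = 3138429262497 ⇒ 3138429262496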